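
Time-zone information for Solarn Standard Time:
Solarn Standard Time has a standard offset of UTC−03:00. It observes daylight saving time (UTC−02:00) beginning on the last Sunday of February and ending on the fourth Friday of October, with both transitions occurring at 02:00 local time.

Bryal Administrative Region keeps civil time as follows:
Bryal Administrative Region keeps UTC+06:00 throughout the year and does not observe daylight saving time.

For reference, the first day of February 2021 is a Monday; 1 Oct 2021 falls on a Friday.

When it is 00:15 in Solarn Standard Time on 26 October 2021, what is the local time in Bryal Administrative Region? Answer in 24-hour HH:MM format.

09:15

1 February 2021 is a Monday, so Sundays fall on 7, 14, 21, 28; the last is February 28.
1 October 2021 is a Friday, so the first Friday is October 1 and the fourth is October 22.
Daylight saving runs 28 February – 22 October; 26 October 2021 is outside that window, so Solarn Standard Time is on standard time at UTC−03:00.
00:15 Solarn Standard Time + 3h = 03:15 UTC.
Bryal Administrative Region has no daylight saving, so its offset is UTC+06:00 year-round.
03:15 UTC + 6h = 09:15 Bryal Administrative Region.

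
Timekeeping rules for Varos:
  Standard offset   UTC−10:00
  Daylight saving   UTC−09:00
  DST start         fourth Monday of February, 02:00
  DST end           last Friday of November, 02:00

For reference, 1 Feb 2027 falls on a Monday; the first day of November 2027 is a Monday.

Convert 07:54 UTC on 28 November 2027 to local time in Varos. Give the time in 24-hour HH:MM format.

21:54

1 February 2027 is a Monday, so the first Monday is February 1 and the fourth is February 22.
1 November 2027 is a Monday, so Fridays fall on 5, 12, 19, 26; the last is November 26.
At the standard offset (UTC−10:00), 07:54 UTC − 10h = 21:54 Varos standard time (rolling into the previous day, 27 November 2027).
The standard-time date in Varos, 27 November 2027, does not fall between 22 February and 26 November, so daylight saving is not in effect and Varos is at UTC−10:00.
07:54 UTC − 10h = 21:54 local (rolling into the previous day, 27 November 2027).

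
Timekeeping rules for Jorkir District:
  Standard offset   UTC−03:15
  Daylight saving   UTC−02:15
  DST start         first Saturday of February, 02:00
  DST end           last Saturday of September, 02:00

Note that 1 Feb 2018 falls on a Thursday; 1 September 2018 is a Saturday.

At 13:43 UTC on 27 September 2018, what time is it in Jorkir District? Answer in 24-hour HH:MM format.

1 February 2018 is a Thursday, so the first Saturday is February 3.
1 September 2018 is a Saturday, so Saturdays fall on 1, 8, 15, 22, 29; the last is September 29.
At the standard offset (UTC−03:15), 13:43 UTC − 3h15m = 10:28 Jorkir District standard time.
The standard-time date in Jorkir District, 27 September 2018, lies within the daylight-saving period (3 February – 29 September), so Jorkir District is on daylight time, UTC−02:15.
13:43 UTC − 2h15m = 11:28 local.

11:28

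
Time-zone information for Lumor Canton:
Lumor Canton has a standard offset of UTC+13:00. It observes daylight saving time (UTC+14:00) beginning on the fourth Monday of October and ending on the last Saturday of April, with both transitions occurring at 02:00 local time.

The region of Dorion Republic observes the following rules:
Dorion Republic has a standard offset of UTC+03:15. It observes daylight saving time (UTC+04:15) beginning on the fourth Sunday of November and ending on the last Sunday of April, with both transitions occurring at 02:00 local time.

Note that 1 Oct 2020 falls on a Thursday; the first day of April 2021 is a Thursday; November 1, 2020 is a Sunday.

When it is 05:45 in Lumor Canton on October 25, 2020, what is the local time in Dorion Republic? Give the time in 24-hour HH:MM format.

1 October 2020 is a Thursday, so the first Monday is October 5 and the fourth is October 26.
1 April 2021 is a Thursday, so Saturdays fall on 3, 10, 17, 24; the last is April 24.
October 25, 2020 does not fall between 26 October 2020 and 24 April 2021, so daylight saving is not in effect and Lumor Canton is at UTC+13:00.
05:45 Lumor Canton − 13h = 16:45 UTC (rolling into the previous day, 24 October 2020).
1 November 2020 is a Sunday, so the first Sunday is November 1 and the fourth is November 22.
1 April 2021 is a Thursday, so Sundays fall on 4, 11, 18, 25; the last is April 25.
At the standard offset (UTC+03:15), 16:45 UTC + 3h15m = 20:00 Dorion Republic standard time.
The standard-time date in Dorion Republic, October 24, 2020, does not fall between 22 November 2020 and 25 April 2021, so daylight saving is not in effect and Dorion Republic is at UTC+03:15.
16:45 UTC + 3h15m = 20:00 Dorion Republic.

20:00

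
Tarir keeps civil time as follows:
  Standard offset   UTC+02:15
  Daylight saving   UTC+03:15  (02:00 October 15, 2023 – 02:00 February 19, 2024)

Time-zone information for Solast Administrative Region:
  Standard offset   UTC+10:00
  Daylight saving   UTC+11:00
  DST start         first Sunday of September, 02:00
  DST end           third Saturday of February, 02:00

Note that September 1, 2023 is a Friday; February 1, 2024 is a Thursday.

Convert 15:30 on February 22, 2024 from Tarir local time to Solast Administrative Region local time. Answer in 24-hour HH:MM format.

23:15

February 22, 2024 is outside the daylight-saving period (15 October 2023 – 19 February 2024), so Tarir is on standard time, UTC+02:15.
15:30 Tarir − 2h15m = 13:15 UTC.
1 September 2023 is a Friday, so the first Sunday is September 3.
1 February 2024 is a Thursday, so the first Saturday is February 3 and the third is February 17.
At the standard offset (UTC+10:00), 13:15 UTC + 10h = 23:15 Solast Administrative Region standard time.
Daylight saving runs 3 September 2023 – 17 February 2024; the standard-time date in Solast Administrative Region, February 22, 2024, is outside that window, so Solast Administrative Region is on standard time at UTC+10:00.
13:15 UTC + 10h = 23:15 Solast Administrative Region.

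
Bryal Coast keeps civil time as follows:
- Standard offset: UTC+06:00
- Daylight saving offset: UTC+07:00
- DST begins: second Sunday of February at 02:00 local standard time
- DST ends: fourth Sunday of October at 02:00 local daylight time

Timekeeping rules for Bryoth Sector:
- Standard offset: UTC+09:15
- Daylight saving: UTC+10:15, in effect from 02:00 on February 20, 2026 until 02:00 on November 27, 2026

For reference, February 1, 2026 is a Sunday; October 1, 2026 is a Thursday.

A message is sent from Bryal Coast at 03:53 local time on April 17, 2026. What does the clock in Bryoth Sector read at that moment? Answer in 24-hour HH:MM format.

07:08

1 February 2026 is a Sunday, so the first Sunday is February 1 and the second is February 8.
1 October 2026 is a Thursday, so the first Sunday is October 4 and the fourth is October 25.
Daylight saving runs 8 February – 25 October; April 17, 2026 is inside that window, so Bryal Coast is at UTC+07:00.
03:53 Bryal Coast − 7h = 20:53 UTC (rolling into the previous day, 16 April 2026).
At the standard offset (UTC+09:15), 20:53 UTC + 9h15m = 06:08 Bryoth Sector standard time (rolling into the next day, 17 April 2026).
The standard-time date in Bryoth Sector, April 17, 2026, lies within the daylight-saving period (20 February – 27 November), so Bryoth Sector is on daylight time, UTC+10:15.
20:53 UTC + 10h15m = 07:08 Bryoth Sector (rolling into the next day, 17 April 2026).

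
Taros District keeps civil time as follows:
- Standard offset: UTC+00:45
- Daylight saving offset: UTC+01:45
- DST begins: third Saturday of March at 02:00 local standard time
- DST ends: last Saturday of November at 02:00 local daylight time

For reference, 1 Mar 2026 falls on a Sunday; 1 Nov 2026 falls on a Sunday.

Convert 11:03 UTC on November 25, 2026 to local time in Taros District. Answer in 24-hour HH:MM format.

12:48

1 March 2026 is a Sunday, so the first Saturday is March 7 and the third is March 21.
1 November 2026 is a Sunday, so Saturdays fall on 7, 14, 21, 28; the last is November 28.
At the standard offset (UTC+00:45), 11:03 UTC + 0h45m = 11:48 Taros District standard time.
Daylight saving runs 21 March – 28 November; the standard-time date in Taros District, November 25, 2026, is inside that window, so Taros District is at UTC+01:45.
11:03 UTC + 1h45m = 12:48 local.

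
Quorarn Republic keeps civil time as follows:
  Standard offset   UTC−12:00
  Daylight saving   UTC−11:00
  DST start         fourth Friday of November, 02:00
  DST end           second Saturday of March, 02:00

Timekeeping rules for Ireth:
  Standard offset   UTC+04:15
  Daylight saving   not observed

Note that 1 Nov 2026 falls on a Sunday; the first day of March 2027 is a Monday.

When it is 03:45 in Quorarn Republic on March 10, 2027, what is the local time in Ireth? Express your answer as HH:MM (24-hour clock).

19:00

1 November 2026 is a Sunday, so the first Friday is November 6 and the fourth is November 27.
1 March 2027 is a Monday, so the first Saturday is March 6 and the second is March 13.
March 10, 2027 lies within the daylight-saving period (27 November 2026 – 13 March 2027), so Quorarn Republic is on daylight time, UTC−11:00.
03:45 Quorarn Republic + 11h = 14:45 UTC.
Ireth stays on UTC+04:15 all year.
14:45 UTC + 4h15m = 19:00 Ireth.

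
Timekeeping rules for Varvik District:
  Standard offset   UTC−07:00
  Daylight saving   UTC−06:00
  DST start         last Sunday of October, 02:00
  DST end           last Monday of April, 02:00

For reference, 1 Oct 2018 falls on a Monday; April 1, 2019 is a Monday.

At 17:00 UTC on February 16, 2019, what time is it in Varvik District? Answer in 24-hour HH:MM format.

11:00

1 October 2018 is a Monday, so Sundays fall on 7, 14, 21, 28; the last is October 28.
1 April 2019 is a Monday, so Mondays fall on 1, 8, 15, 22, 29; the last is April 29.
At the standard offset (UTC−07:00), 17:00 UTC − 7h = 10:00 Varvik District standard time.
The standard-time date in Varvik District, February 16, 2019, falls between 28 October 2018 and 29 April 2019, so daylight saving is in effect and Varvik District is at UTC−06:00.
17:00 UTC − 6h = 11:00 local.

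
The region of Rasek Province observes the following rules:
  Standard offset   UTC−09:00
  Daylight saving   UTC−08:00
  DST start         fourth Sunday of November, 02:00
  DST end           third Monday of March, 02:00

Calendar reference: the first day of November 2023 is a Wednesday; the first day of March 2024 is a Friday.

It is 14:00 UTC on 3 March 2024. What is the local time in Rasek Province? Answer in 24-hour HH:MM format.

1 November 2023 is a Wednesday, so the first Sunday is November 5 and the fourth is November 26.
1 March 2024 is a Friday, so the first Monday is March 4 and the third is March 18.
At the standard offset (UTC−09:00), 14:00 UTC − 9h = 05:00 Rasek Province standard time.
The standard-time date in Rasek Province, 3 March 2024, lies within the daylight-saving period (26 November 2023 – 18 March 2024), so Rasek Province is on daylight time, UTC−08:00.
14:00 UTC − 8h = 06:00 local.

06:00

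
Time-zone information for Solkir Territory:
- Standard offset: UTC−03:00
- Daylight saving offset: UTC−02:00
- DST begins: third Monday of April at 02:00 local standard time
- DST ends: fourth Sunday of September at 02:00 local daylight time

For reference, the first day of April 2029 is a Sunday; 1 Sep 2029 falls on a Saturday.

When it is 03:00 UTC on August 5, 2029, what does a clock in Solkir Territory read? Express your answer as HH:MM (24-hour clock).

01:00

1 April 2029 is a Sunday, so the first Monday is April 2 and the third is April 16.
1 September 2029 is a Saturday, so the first Sunday is September 2 and the fourth is September 23.
At the standard offset (UTC−03:00), 03:00 UTC − 3h = 00:00 Solkir Territory standard time.
Daylight saving runs 16 April – 23 September; the standard-time date in Solkir Territory, August 5, 2029, is inside that window, so Solkir Territory is at UTC−02:00.
03:00 UTC − 2h = 01:00 local.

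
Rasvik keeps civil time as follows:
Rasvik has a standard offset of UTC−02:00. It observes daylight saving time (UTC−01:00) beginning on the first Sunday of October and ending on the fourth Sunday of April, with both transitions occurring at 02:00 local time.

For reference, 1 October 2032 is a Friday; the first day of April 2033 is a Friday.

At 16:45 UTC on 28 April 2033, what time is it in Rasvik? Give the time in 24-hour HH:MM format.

1 October 2032 is a Friday, so the first Sunday is October 3.
1 April 2033 is a Friday, so the first Sunday is April 3 and the fourth is April 24.
At the standard offset (UTC−02:00), 16:45 UTC − 2h = 14:45 Rasvik standard time.
The standard-time date in Rasvik, 28 April 2033, does not fall between 3 October 2032 and 24 April 2033, so daylight saving is not in effect and Rasvik is at UTC−02:00.
16:45 UTC − 2h = 14:45 local.

14:45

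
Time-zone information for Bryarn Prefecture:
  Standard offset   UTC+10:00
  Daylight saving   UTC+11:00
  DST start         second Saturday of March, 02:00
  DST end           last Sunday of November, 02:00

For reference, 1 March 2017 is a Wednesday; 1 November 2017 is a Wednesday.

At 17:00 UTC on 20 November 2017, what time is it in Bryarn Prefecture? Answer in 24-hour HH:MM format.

04:00

1 March 2017 is a Wednesday, so the first Saturday is March 4 and the second is March 11.
1 November 2017 is a Wednesday, so Sundays fall on 5, 12, 19, 26; the last is November 26.
At the standard offset (UTC+10:00), 17:00 UTC + 10h = 03:00 Bryarn Prefecture standard time (rolling into the next day, 21 November 2017).
Daylight saving runs 11 March – 26 November; the standard-time date in Bryarn Prefecture, 21 November 2017, is inside that window, so Bryarn Prefecture is at UTC+11:00.
17:00 UTC + 11h = 04:00 local (rolling into the next day, 21 November 2017).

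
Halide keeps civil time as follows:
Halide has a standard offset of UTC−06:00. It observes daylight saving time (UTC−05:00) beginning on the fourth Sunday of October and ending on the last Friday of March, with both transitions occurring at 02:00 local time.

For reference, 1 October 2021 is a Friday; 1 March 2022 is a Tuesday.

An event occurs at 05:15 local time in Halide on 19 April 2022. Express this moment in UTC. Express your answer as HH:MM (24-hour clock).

11:15

1 October 2021 is a Friday, so the first Sunday is October 3 and the fourth is October 24.
1 March 2022 is a Tuesday, so Fridays fall on 4, 11, 18, 25; the last is March 25.
19 April 2022 is outside the daylight-saving period (24 October 2021 – 25 March 2022), so Halide is on standard time, UTC−06:00.
05:15 local + 6h = 11:15 UTC.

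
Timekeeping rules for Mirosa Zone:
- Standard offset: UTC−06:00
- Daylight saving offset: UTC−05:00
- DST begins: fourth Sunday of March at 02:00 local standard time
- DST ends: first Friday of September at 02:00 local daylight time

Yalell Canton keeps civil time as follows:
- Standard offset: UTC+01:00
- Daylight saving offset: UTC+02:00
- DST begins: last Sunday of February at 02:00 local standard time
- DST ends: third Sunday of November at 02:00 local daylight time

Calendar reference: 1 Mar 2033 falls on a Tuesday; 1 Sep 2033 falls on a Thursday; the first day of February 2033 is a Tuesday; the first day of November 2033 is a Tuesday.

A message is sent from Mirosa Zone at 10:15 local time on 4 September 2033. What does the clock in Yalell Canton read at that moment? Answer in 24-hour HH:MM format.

1 March 2033 is a Tuesday, so the first Sunday is March 6 and the fourth is March 27.
1 September 2033 is a Thursday, so the first Friday is September 2.
4 September 2033 is outside the daylight-saving period (27 March – 2 September), so Mirosa Zone is on standard time, UTC−06:00.
10:15 Mirosa Zone + 6h = 16:15 UTC.
1 February 2033 is a Tuesday, so Sundays fall on 6, 13, 20, 27; the last is February 27.
1 November 2033 is a Tuesday, so the first Sunday is November 6 and the third is November 20.
At the standard offset (UTC+01:00), 16:15 UTC + 1h = 17:15 Yalell Canton standard time.
The standard-time date in Yalell Canton, 4 September 2033, falls between 27 February and 20 November, so daylight saving is in effect and Yalell Canton is at UTC+02:00.
16:15 UTC + 2h = 18:15 Yalell Canton.

18:15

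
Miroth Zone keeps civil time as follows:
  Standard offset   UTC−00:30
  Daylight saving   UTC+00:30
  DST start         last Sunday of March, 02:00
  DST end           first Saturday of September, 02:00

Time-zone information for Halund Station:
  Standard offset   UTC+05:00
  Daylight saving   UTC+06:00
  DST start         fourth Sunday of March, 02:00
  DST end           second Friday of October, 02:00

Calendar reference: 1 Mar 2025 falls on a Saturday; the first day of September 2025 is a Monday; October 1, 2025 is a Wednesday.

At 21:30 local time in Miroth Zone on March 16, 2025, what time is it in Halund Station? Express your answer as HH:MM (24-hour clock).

1 March 2025 is a Saturday, so Sundays fall on 2, 9, 16, 23, 30; the last is March 30.
1 September 2025 is a Monday, so the first Saturday is September 6.
Daylight saving runs 30 March – 6 September; March 16, 2025 is outside that window, so Miroth Zone is on standard time at UTC−00:30.
21:30 Miroth Zone + 0h30m = 22:00 UTC.
1 March 2025 is a Saturday, so the first Sunday is March 2 and the fourth is March 23.
1 October 2025 is a Wednesday, so the first Friday is October 3 and the second is October 10.
At the standard offset (UTC+05:00), 22:00 UTC + 5h = 03:00 Halund Station standard time (rolling into the next day, 17 March 2025).
The standard-time date in Halund Station, March 17, 2025, does not fall between 23 March and 10 October, so daylight saving is not in effect and Halund Station is at UTC+05:00.
22:00 UTC + 5h = 03:00 Halund Station (rolling into the next day, 17 March 2025).

03:00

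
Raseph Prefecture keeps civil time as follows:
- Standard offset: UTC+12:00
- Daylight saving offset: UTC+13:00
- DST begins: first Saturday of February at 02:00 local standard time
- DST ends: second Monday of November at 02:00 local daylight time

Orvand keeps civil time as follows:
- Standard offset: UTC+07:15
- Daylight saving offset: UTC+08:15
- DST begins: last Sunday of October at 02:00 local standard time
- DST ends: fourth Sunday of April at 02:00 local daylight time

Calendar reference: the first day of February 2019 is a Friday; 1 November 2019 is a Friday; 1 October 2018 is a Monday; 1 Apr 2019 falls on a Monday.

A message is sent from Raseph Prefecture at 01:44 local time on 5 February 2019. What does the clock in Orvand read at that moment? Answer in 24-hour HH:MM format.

20:59

1 February 2019 is a Friday, so the first Saturday is February 2.
1 November 2019 is a Friday, so the first Monday is November 4 and the second is November 11.
5 February 2019 lies within the daylight-saving period (2 February – 11 November), so Raseph Prefecture is on daylight time, UTC+13:00.
01:44 Raseph Prefecture − 13h = 12:44 UTC (rolling into the previous day, 4 February 2019).
1 October 2018 is a Monday, so Sundays fall on 7, 14, 21, 28; the last is October 28.
1 April 2019 is a Monday, so the first Sunday is April 7 and the fourth is April 28.
At the standard offset (UTC+07:15), 12:44 UTC + 7h15m = 19:59 Orvand standard time.
The standard-time date in Orvand, 4 February 2019, falls between 28 October 2018 and 28 April 2019, so daylight saving is in effect and Orvand is at UTC+08:15.
12:44 UTC + 8h15m = 20:59 Orvand.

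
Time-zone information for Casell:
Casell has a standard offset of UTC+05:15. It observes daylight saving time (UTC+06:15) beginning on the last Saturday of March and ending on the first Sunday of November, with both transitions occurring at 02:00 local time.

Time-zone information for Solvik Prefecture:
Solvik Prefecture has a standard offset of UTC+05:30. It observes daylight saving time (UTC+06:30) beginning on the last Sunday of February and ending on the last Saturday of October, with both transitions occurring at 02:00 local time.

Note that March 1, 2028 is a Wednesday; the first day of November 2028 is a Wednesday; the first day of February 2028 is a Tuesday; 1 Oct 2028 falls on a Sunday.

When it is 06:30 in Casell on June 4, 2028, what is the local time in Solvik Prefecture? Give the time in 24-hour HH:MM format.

06:45

1 March 2028 is a Wednesday, so Saturdays fall on 4, 11, 18, 25; the last is March 25.
1 November 2028 is a Wednesday, so the first Sunday is November 5.
June 4, 2028 lies within the daylight-saving period (25 March – 5 November), so Casell is on daylight time, UTC+06:15.
06:30 Casell − 6h15m = 00:15 UTC.
1 February 2028 is a Tuesday, so Sundays fall on 6, 13, 20, 27; the last is February 27.
1 October 2028 is a Sunday, so Saturdays fall on 7, 14, 21, 28; the last is October 28.
At the standard offset (UTC+05:30), 00:15 UTC + 5h30m = 05:45 Solvik Prefecture standard time.
The standard-time date in Solvik Prefecture, June 4, 2028, lies within the daylight-saving period (27 February – 28 October), so Solvik Prefecture is on daylight time, UTC+06:30.
00:15 UTC + 6h30m = 06:45 Solvik Prefecture.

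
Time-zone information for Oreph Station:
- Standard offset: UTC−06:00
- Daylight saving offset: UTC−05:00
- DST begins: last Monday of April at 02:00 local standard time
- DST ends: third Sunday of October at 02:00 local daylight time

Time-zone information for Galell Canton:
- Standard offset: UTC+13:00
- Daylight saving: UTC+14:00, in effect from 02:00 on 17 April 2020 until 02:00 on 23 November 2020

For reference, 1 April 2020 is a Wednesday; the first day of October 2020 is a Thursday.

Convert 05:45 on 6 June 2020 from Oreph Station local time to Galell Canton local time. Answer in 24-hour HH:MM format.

00:45

1 April 2020 is a Wednesday, so Mondays fall on 6, 13, 20, 27; the last is April 27.
1 October 2020 is a Thursday, so the first Sunday is October 4 and the third is October 18.
Daylight saving runs 27 April – 18 October; 6 June 2020 is inside that window, so Oreph Station is at UTC−05:00.
05:45 Oreph Station + 5h = 10:45 UTC.
At the standard offset (UTC+13:00), 10:45 UTC + 13h = 23:45 Galell Canton standard time.
The standard-time date in Galell Canton, 6 June 2020, falls between 17 April and 23 November, so daylight saving is in effect and Galell Canton is at UTC+14:00.
10:45 UTC + 14h = 00:45 Galell Canton (rolling into the next day, 7 June 2020).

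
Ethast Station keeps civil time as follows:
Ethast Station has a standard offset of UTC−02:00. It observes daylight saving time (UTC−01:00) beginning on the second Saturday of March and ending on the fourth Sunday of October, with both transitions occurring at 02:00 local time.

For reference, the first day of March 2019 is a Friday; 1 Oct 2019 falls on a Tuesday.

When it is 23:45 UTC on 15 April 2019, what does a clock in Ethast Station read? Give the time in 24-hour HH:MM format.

1 March 2019 is a Friday, so the first Saturday is March 2 and the second is March 9.
1 October 2019 is a Tuesday, so the first Sunday is October 6 and the fourth is October 27.
At the standard offset (UTC−02:00), 23:45 UTC − 2h = 21:45 Ethast Station standard time.
The standard-time date in Ethast Station, 15 April 2019, lies within the daylight-saving period (9 March – 27 October), so Ethast Station is on daylight time, UTC−01:00.
23:45 UTC − 1h = 22:45 local.

22:45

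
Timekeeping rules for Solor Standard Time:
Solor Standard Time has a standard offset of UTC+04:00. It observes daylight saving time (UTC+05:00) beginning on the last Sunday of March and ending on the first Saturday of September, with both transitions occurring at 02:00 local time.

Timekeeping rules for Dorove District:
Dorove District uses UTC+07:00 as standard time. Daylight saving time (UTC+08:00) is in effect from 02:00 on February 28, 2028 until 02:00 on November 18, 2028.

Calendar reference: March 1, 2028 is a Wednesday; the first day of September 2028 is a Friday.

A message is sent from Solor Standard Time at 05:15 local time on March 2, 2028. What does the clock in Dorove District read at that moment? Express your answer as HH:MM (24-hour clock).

09:15

1 March 2028 is a Wednesday, so Sundays fall on 5, 12, 19, 26; the last is March 26.
1 September 2028 is a Friday, so the first Saturday is September 2.
March 2, 2028 is outside the daylight-saving period (26 March – 2 September), so Solor Standard Time is on standard time, UTC+04:00.
05:15 Solor Standard Time − 4h = 01:15 UTC.
At the standard offset (UTC+07:00), 01:15 UTC + 7h = 08:15 Dorove District standard time.
The standard-time date in Dorove District, March 2, 2028, lies within the daylight-saving period (28 February – 18 November), so Dorove District is on daylight time, UTC+08:00.
01:15 UTC + 8h = 09:15 Dorove District.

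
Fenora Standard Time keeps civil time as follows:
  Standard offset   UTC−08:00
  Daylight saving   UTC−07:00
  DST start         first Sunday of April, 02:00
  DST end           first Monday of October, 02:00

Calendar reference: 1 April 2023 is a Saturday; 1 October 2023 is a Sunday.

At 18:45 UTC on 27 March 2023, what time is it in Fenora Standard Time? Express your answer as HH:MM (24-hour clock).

1 April 2023 is a Saturday, so the first Sunday is April 2.
1 October 2023 is a Sunday, so the first Monday is October 2.
At the standard offset (UTC−08:00), 18:45 UTC − 8h = 10:45 Fenora Standard Time standard time.
The standard-time date in Fenora Standard Time, 27 March 2023, is outside the daylight-saving period (2 April – 2 October), so Fenora Standard Time is on standard time, UTC−08:00.
18:45 UTC − 8h = 10:45 local.

10:45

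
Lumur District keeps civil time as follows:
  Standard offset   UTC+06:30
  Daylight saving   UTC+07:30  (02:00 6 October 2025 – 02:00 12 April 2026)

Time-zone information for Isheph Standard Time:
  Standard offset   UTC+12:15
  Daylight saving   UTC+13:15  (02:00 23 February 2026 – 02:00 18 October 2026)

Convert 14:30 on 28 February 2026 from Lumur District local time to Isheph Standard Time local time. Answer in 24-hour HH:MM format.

20:15

28 February 2026 lies within the daylight-saving period (6 October 2025 – 12 April 2026), so Lumur District is on daylight time, UTC+07:30.
14:30 Lumur District − 7h30m = 07:00 UTC.
At the standard offset (UTC+12:15), 07:00 UTC + 12h15m = 19:15 Isheph Standard Time standard time.
The standard-time date in Isheph Standard Time, 28 February 2026, falls between 23 February and 18 October, so daylight saving is in effect and Isheph Standard Time is at UTC+13:15.
07:00 UTC + 13h15m = 20:15 Isheph Standard Time.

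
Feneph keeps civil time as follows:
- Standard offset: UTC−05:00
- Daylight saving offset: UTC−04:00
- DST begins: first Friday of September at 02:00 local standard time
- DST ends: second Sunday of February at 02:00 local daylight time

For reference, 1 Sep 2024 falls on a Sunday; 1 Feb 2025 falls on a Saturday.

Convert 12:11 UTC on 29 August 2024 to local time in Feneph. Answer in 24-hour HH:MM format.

1 September 2024 is a Sunday, so the first Friday is September 6.
1 February 2025 is a Saturday, so the first Sunday is February 2 and the second is February 9.
At the standard offset (UTC−05:00), 12:11 UTC − 5h = 07:11 Feneph standard time.
The standard-time date in Feneph, 29 August 2024, is outside the daylight-saving period (6 September 2024 – 9 February 2025), so Feneph is on standard time, UTC−05:00.
12:11 UTC − 5h = 07:11 local.

07:11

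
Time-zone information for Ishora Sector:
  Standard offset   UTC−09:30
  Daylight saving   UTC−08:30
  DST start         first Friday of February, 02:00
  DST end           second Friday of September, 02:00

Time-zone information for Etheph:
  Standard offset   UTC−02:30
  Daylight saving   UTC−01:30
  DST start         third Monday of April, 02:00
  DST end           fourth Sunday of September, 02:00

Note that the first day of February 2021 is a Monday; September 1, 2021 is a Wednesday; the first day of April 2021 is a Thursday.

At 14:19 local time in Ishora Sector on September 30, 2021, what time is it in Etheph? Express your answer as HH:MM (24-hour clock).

1 February 2021 is a Monday, so the first Friday is February 5.
1 September 2021 is a Wednesday, so the first Friday is September 3 and the second is September 10.
September 30, 2021 does not fall between 5 February and 10 September, so daylight saving is not in effect and Ishora Sector is at UTC−09:30.
14:19 Ishora Sector + 9h30m = 23:49 UTC.
1 April 2021 is a Thursday, so the first Monday is April 5 and the third is April 19.
1 September 2021 is a Wednesday, so the first Sunday is September 5 and the fourth is September 26.
At the standard offset (UTC−02:30), 23:49 UTC − 2h30m = 21:19 Etheph standard time.
The standard-time date in Etheph, September 30, 2021, is outside the daylight-saving period (19 April – 26 September), so Etheph is on standard time, UTC−02:30.
23:49 UTC − 2h30m = 21:19 Etheph.

21:19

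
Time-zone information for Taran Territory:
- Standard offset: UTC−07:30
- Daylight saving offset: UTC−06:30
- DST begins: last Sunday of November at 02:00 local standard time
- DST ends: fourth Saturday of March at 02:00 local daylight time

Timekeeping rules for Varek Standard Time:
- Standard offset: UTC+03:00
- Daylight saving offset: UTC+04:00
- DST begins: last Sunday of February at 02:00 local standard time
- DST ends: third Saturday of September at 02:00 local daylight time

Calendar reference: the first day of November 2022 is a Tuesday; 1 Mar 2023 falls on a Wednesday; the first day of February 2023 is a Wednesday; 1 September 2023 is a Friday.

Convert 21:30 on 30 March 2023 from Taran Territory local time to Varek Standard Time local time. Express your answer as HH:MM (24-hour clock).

1 November 2022 is a Tuesday, so Sundays fall on 6, 13, 20, 27; the last is November 27.
1 March 2023 is a Wednesday, so the first Saturday is March 4 and the fourth is March 25.
30 March 2023 does not fall between 27 November 2022 and 25 March 2023, so daylight saving is not in effect and Taran Territory is at UTC−07:30.
21:30 Taran Territory + 7h30m = 05:00 UTC (rolling into the next day, 31 March 2023).
1 February 2023 is a Wednesday, so Sundays fall on 5, 12, 19, 26; the last is February 26.
1 September 2023 is a Friday, so the first Saturday is September 2 and the third is September 16.
At the standard offset (UTC+03:00), 05:00 UTC + 3h = 08:00 Varek Standard Time standard time.
The standard-time date in Varek Standard Time, 31 March 2023, lies within the daylight-saving period (26 February – 16 September), so Varek Standard Time is on daylight time, UTC+04:00.
05:00 UTC + 4h = 09:00 Varek Standard Time.

09:00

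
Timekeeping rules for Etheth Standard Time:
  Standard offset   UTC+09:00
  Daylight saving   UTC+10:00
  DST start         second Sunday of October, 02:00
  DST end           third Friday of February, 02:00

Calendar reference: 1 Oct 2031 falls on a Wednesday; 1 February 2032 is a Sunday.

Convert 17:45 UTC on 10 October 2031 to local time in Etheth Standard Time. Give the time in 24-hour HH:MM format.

1 October 2031 is a Wednesday, so the first Sunday is October 5 and the second is October 12.
1 February 2032 is a Sunday, so the first Friday is February 6 and the third is February 20.
At the standard offset (UTC+09:00), 17:45 UTC + 9h = 02:45 Etheth Standard Time standard time (rolling into the next day, 11 October 2031).
The standard-time date in Etheth Standard Time, 11 October 2031, does not fall between 12 October 2031 and 20 February 2032, so daylight saving is not in effect and Etheth Standard Time is at UTC+09:00.
17:45 UTC + 9h = 02:45 local (rolling into the next day, 11 October 2031).

02:45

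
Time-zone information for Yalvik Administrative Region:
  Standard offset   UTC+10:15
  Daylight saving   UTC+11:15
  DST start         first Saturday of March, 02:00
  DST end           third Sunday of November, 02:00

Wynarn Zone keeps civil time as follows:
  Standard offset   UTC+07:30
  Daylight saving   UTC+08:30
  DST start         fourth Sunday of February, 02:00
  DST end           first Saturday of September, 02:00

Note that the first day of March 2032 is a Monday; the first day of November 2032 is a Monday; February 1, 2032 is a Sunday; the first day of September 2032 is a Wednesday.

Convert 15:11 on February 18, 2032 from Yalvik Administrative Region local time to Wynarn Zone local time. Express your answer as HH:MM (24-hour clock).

12:26

1 March 2032 is a Monday, so the first Saturday is March 6.
1 November 2032 is a Monday, so the first Sunday is November 7 and the third is November 21.
February 18, 2032 does not fall between 6 March and 21 November, so daylight saving is not in effect and Yalvik Administrative Region is at UTC+10:15.
15:11 Yalvik Administrative Region − 10h15m = 04:56 UTC.
1 February 2032 is a Sunday, so the first Sunday is February 1 and the fourth is February 22.
1 September 2032 is a Wednesday, so the first Saturday is September 4.
At the standard offset (UTC+07:30), 04:56 UTC + 7h30m = 12:26 Wynarn Zone standard time.
The standard-time date in Wynarn Zone, February 18, 2032, does not fall between 22 February and 4 September, so daylight saving is not in effect and Wynarn Zone is at UTC+07:30.
04:56 UTC + 7h30m = 12:26 Wynarn Zone.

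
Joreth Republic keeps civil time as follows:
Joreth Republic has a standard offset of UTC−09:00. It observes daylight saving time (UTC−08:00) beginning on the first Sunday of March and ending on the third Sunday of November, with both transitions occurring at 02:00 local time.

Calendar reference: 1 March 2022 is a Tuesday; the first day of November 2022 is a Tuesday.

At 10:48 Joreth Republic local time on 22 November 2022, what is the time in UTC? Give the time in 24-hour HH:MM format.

19:48

1 March 2022 is a Tuesday, so the first Sunday is March 6.
1 November 2022 is a Tuesday, so the first Sunday is November 6 and the third is November 20.
22 November 2022 does not fall between 6 March and 20 November, so daylight saving is not in effect and Joreth Republic is at UTC−09:00.
10:48 local + 9h = 19:48 UTC.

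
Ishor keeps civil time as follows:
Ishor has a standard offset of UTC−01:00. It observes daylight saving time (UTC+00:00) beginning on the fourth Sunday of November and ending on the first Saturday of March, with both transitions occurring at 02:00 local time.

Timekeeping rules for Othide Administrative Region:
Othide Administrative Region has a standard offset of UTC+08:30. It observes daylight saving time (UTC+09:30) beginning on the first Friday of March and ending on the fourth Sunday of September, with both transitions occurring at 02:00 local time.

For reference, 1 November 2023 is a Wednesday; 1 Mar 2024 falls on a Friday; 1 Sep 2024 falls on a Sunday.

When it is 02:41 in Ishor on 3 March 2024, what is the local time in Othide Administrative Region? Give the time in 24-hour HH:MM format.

13:11

1 November 2023 is a Wednesday, so the first Sunday is November 5 and the fourth is November 26.
1 March 2024 is a Friday, so the first Saturday is March 2.
Daylight saving runs 26 November 2023 – 2 March 2024; 3 March 2024 is outside that window, so Ishor is on standard time at UTC−01:00.
02:41 Ishor + 1h = 03:41 UTC.
1 March 2024 is a Friday, so the first Friday is March 1.
1 September 2024 is a Sunday, so the first Sunday is September 1 and the fourth is September 22.
At the standard offset (UTC+08:30), 03:41 UTC + 8h30m = 12:11 Othide Administrative Region standard time.
Daylight saving runs 1 March – 22 September; the standard-time date in Othide Administrative Region, 3 March 2024, is inside that window, so Othide Administrative Region is at UTC+09:30.
03:41 UTC + 9h30m = 13:11 Othide Administrative Region.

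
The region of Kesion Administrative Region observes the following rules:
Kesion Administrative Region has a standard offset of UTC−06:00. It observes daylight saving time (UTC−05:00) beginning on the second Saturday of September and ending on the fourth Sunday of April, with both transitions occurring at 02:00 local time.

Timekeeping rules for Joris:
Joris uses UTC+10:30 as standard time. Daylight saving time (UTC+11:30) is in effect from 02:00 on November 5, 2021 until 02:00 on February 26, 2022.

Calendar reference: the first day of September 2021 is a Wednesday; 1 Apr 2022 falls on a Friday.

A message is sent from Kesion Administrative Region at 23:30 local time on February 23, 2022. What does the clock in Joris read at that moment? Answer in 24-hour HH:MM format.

16:00

1 September 2021 is a Wednesday, so the first Saturday is September 4 and the second is September 11.
1 April 2022 is a Friday, so the first Sunday is April 3 and the fourth is April 24.
February 23, 2022 falls between 11 September 2021 and 24 April 2022, so daylight saving is in effect and Kesion Administrative Region is at UTC−05:00.
23:30 Kesion Administrative Region + 5h = 04:30 UTC (rolling into the next day, 24 February 2022).
At the standard offset (UTC+10:30), 04:30 UTC + 10h30m = 15:00 Joris standard time.
Daylight saving runs 5 November 2021 – 26 February 2022; the standard-time date in Joris, February 24, 2022, is inside that window, so Joris is at UTC+11:30.
04:30 UTC + 11h30m = 16:00 Joris.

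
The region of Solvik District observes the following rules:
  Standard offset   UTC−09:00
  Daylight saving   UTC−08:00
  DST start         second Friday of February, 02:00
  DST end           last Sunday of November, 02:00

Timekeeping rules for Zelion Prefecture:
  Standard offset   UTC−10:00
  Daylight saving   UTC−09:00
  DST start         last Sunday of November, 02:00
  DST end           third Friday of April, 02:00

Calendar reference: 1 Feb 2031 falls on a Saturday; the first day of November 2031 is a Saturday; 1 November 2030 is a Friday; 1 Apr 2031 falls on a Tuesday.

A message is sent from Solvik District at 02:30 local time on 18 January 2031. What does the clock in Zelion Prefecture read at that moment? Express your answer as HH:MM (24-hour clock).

02:30

1 February 2031 is a Saturday, so the first Friday is February 7 and the second is February 14.
1 November 2031 is a Saturday, so Sundays fall on 2, 9, 16, 23, 30; the last is November 30.
18 January 2031 is outside the daylight-saving period (14 February – 30 November), so Solvik District is on standard time, UTC−09:00.
02:30 Solvik District + 9h = 11:30 UTC.
1 November 2030 is a Friday, so Sundays fall on 3, 10, 17, 24; the last is November 24.
1 April 2031 is a Tuesday, so the first Friday is April 4 and the third is April 18.
At the standard offset (UTC−10:00), 11:30 UTC − 10h = 01:30 Zelion Prefecture standard time.
The standard-time date in Zelion Prefecture, 18 January 2031, lies within the daylight-saving period (24 November 2030 – 18 April 2031), so Zelion Prefecture is on daylight time, UTC−09:00.
11:30 UTC − 9h = 02:30 Zelion Prefecture.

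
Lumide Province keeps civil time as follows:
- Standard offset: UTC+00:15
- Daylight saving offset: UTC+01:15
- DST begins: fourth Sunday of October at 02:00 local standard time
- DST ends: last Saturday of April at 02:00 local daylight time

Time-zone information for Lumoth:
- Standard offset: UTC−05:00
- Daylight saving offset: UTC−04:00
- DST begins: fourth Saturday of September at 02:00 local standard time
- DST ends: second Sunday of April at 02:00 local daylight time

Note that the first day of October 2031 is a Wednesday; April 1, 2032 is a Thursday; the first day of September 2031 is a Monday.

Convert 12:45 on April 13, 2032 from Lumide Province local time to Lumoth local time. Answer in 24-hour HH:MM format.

06:30

1 October 2031 is a Wednesday, so the first Sunday is October 5 and the fourth is October 26.
1 April 2032 is a Thursday, so Saturdays fall on 3, 10, 17, 24; the last is April 24.
April 13, 2032 falls between 26 October 2031 and 24 April 2032, so daylight saving is in effect and Lumide Province is at UTC+01:15.
12:45 Lumide Province − 1h15m = 11:30 UTC.
1 September 2031 is a Monday, so the first Saturday is September 6 and the fourth is September 27.
1 April 2032 is a Thursday, so the first Sunday is April 4 and the second is April 11.
At the standard offset (UTC−05:00), 11:30 UTC − 5h = 06:30 Lumoth standard time.
The standard-time date in Lumoth, April 13, 2032, does not fall between 27 September 2031 and 11 April 2032, so daylight saving is not in effect and Lumoth is at UTC−05:00.
11:30 UTC − 5h = 06:30 Lumoth.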